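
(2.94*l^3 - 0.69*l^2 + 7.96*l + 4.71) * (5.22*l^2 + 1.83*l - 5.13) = 15.3468*l^5 + 1.7784*l^4 + 25.2063*l^3 + 42.6927*l^2 - 32.2155*l - 24.1623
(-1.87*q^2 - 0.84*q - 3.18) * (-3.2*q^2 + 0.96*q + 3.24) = 5.984*q^4 + 0.8928*q^3 + 3.3108*q^2 - 5.7744*q - 10.3032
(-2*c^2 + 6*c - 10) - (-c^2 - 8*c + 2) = -c^2 + 14*c - 12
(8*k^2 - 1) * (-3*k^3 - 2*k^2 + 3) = -24*k^5 - 16*k^4 + 3*k^3 + 26*k^2 - 3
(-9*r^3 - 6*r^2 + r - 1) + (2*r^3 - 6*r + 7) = -7*r^3 - 6*r^2 - 5*r + 6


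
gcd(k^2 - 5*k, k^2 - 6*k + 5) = k - 5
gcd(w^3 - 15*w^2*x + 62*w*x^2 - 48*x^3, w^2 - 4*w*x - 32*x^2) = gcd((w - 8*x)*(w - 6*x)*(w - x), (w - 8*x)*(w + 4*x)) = -w + 8*x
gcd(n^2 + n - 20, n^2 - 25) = n + 5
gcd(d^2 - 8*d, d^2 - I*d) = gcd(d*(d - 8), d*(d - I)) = d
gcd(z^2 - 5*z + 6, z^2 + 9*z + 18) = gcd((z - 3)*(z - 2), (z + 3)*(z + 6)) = 1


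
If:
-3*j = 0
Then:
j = 0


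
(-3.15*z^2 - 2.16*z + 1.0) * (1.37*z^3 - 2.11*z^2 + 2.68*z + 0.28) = -4.3155*z^5 + 3.6873*z^4 - 2.5144*z^3 - 8.7808*z^2 + 2.0752*z + 0.28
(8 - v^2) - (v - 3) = -v^2 - v + 11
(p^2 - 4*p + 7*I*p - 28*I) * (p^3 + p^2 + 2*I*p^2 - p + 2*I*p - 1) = p^5 - 3*p^4 + 9*I*p^4 - 19*p^3 - 27*I*p^3 + 45*p^2 - 43*I*p^2 + 60*p + 21*I*p + 28*I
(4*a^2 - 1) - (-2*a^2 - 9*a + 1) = 6*a^2 + 9*a - 2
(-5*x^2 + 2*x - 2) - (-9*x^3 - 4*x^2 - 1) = 9*x^3 - x^2 + 2*x - 1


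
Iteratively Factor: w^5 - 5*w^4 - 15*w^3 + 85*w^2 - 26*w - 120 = (w - 2)*(w^4 - 3*w^3 - 21*w^2 + 43*w + 60) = (w - 5)*(w - 2)*(w^3 + 2*w^2 - 11*w - 12) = (w - 5)*(w - 3)*(w - 2)*(w^2 + 5*w + 4) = (w - 5)*(w - 3)*(w - 2)*(w + 1)*(w + 4)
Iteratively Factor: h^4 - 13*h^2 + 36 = (h - 3)*(h^3 + 3*h^2 - 4*h - 12) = (h - 3)*(h + 2)*(h^2 + h - 6) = (h - 3)*(h + 2)*(h + 3)*(h - 2)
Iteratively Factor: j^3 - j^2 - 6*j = (j)*(j^2 - j - 6) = j*(j - 3)*(j + 2)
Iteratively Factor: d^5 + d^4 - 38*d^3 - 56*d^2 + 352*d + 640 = (d - 5)*(d^4 + 6*d^3 - 8*d^2 - 96*d - 128) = (d - 5)*(d + 4)*(d^3 + 2*d^2 - 16*d - 32) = (d - 5)*(d - 4)*(d + 4)*(d^2 + 6*d + 8) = (d - 5)*(d - 4)*(d + 2)*(d + 4)*(d + 4)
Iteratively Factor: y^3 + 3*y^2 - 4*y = (y - 1)*(y^2 + 4*y) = y*(y - 1)*(y + 4)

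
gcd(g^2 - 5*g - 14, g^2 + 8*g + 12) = g + 2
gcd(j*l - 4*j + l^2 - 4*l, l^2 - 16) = l - 4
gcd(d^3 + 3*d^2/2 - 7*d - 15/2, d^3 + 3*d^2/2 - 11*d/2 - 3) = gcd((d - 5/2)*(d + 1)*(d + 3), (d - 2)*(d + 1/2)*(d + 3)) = d + 3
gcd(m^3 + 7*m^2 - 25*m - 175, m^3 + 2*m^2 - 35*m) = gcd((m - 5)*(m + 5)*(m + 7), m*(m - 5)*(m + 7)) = m^2 + 2*m - 35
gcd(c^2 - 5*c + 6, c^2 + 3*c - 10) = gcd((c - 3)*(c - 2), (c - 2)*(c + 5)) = c - 2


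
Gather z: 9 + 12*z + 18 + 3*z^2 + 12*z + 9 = 3*z^2 + 24*z + 36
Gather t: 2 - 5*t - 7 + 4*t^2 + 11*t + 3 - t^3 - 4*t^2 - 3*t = -t^3 + 3*t - 2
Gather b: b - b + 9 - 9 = 0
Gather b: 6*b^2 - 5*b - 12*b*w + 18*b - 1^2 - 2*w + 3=6*b^2 + b*(13 - 12*w) - 2*w + 2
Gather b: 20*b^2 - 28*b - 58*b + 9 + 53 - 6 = 20*b^2 - 86*b + 56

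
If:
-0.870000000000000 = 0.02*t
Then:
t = -43.50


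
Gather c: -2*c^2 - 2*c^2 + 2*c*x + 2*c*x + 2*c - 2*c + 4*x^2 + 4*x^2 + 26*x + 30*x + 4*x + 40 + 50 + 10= -4*c^2 + 4*c*x + 8*x^2 + 60*x + 100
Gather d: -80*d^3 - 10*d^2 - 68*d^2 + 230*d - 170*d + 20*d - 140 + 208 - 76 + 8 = -80*d^3 - 78*d^2 + 80*d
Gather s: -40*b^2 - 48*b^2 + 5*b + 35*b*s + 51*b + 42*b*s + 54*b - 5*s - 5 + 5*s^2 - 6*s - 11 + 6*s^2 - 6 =-88*b^2 + 110*b + 11*s^2 + s*(77*b - 11) - 22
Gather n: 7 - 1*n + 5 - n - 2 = 10 - 2*n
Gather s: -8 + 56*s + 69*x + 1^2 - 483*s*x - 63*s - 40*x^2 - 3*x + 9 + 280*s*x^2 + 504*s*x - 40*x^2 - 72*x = s*(280*x^2 + 21*x - 7) - 80*x^2 - 6*x + 2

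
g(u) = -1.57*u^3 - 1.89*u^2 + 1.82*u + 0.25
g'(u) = -4.71*u^2 - 3.78*u + 1.82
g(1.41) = -5.34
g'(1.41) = -12.87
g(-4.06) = 66.78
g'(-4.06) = -60.47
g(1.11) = -2.21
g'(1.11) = -8.18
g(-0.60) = -1.18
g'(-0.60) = 2.39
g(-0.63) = -1.25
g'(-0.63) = 2.33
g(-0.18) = -0.13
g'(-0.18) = 2.35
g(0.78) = -0.23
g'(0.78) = -3.99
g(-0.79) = -1.59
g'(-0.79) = 1.87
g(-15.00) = 4846.45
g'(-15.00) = -1001.23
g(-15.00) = 4846.45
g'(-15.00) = -1001.23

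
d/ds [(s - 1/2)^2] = 2*s - 1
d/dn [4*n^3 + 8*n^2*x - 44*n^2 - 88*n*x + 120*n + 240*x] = 12*n^2 + 16*n*x - 88*n - 88*x + 120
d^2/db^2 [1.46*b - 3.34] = 0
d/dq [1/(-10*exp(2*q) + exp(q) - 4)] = (20*exp(q) - 1)*exp(q)/(10*exp(2*q) - exp(q) + 4)^2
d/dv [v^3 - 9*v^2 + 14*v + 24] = 3*v^2 - 18*v + 14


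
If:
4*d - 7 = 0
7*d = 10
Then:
No Solution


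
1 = 1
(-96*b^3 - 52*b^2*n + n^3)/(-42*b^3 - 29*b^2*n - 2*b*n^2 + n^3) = (48*b^2 + 2*b*n - n^2)/(21*b^2 + 4*b*n - n^2)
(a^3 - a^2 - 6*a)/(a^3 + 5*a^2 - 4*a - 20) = a*(a - 3)/(a^2 + 3*a - 10)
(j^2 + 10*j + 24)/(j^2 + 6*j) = (j + 4)/j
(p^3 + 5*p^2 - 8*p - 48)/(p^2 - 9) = (p^2 + 8*p + 16)/(p + 3)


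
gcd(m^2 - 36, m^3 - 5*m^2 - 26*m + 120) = m - 6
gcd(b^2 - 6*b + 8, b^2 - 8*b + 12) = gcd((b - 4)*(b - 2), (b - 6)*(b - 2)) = b - 2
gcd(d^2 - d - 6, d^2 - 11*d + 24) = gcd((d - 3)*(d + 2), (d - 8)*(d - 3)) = d - 3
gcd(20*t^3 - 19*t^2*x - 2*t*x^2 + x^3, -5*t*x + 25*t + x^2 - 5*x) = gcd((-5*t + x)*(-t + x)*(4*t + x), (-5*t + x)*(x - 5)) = -5*t + x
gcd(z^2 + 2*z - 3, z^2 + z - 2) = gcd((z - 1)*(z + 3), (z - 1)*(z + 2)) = z - 1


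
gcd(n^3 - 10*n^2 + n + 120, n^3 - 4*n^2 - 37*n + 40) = n - 8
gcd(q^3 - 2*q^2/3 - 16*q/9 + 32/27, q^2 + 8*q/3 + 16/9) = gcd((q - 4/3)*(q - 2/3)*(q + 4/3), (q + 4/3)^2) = q + 4/3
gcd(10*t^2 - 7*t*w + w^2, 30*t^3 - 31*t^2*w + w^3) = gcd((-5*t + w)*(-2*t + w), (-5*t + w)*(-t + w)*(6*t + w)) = 5*t - w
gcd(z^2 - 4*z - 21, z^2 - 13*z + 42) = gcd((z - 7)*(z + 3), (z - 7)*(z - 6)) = z - 7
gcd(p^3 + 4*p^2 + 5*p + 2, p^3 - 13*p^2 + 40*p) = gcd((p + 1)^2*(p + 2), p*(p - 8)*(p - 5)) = 1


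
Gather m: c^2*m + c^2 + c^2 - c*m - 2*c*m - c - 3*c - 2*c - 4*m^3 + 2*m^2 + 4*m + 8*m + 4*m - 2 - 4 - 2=2*c^2 - 6*c - 4*m^3 + 2*m^2 + m*(c^2 - 3*c + 16) - 8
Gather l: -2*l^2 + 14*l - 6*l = -2*l^2 + 8*l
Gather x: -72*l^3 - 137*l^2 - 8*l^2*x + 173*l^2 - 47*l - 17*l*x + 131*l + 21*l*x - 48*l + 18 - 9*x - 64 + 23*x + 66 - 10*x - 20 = -72*l^3 + 36*l^2 + 36*l + x*(-8*l^2 + 4*l + 4)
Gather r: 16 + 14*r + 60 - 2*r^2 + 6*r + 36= -2*r^2 + 20*r + 112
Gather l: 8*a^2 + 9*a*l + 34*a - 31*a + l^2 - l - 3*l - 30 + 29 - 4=8*a^2 + 3*a + l^2 + l*(9*a - 4) - 5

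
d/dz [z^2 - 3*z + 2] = 2*z - 3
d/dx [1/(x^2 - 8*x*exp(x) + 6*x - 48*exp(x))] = 2*(4*x*exp(x) - x + 28*exp(x) - 3)/(x^2 - 8*x*exp(x) + 6*x - 48*exp(x))^2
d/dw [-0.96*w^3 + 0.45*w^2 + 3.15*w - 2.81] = -2.88*w^2 + 0.9*w + 3.15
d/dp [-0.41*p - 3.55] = -0.410000000000000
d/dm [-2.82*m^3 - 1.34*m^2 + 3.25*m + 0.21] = -8.46*m^2 - 2.68*m + 3.25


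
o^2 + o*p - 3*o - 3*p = (o - 3)*(o + p)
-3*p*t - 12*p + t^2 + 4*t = (-3*p + t)*(t + 4)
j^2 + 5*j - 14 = (j - 2)*(j + 7)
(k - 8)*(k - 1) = k^2 - 9*k + 8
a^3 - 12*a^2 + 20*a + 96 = (a - 8)*(a - 6)*(a + 2)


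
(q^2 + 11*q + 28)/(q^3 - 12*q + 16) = (q + 7)/(q^2 - 4*q + 4)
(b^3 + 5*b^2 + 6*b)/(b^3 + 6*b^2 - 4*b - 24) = b*(b + 3)/(b^2 + 4*b - 12)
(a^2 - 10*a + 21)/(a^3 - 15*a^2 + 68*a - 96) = (a - 7)/(a^2 - 12*a + 32)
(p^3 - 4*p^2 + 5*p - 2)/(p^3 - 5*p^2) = (p^3 - 4*p^2 + 5*p - 2)/(p^2*(p - 5))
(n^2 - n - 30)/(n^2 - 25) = (n - 6)/(n - 5)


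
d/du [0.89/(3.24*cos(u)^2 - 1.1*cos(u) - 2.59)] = (5.7672*cos(u) - 0.979)*sin(u)/(-3.24*cos(u)^2 + 1.1*cos(u) + 2.59)^2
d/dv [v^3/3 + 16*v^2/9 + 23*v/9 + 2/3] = v^2 + 32*v/9 + 23/9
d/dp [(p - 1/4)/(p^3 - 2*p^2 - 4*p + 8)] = (-8*p^2 - 5*p - 14)/(4*(p^5 - 2*p^4 - 8*p^3 + 16*p^2 + 16*p - 32))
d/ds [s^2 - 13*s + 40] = 2*s - 13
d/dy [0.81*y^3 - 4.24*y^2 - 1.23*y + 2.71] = 2.43*y^2 - 8.48*y - 1.23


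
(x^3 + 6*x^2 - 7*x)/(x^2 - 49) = x*(x - 1)/(x - 7)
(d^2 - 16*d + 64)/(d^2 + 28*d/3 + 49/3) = 3*(d^2 - 16*d + 64)/(3*d^2 + 28*d + 49)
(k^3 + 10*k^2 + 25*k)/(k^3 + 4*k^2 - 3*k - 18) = k*(k^2 + 10*k + 25)/(k^3 + 4*k^2 - 3*k - 18)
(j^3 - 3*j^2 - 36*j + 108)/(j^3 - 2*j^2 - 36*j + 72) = (j - 3)/(j - 2)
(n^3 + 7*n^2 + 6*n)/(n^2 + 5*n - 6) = n*(n + 1)/(n - 1)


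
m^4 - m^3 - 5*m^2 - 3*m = m*(m - 3)*(m + 1)^2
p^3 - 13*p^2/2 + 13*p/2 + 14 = (p - 4)*(p - 7/2)*(p + 1)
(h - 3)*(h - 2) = h^2 - 5*h + 6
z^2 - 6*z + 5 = (z - 5)*(z - 1)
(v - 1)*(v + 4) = v^2 + 3*v - 4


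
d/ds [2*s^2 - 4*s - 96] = 4*s - 4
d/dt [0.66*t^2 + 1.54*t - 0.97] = 1.32*t + 1.54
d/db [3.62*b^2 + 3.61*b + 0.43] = 7.24*b + 3.61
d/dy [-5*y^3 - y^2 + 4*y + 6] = -15*y^2 - 2*y + 4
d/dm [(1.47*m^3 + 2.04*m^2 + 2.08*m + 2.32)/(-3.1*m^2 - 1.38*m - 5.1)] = (-4.557*m^4 - 4.0572*m^3 - 18.8582*m^2 - 6.424*m - 7.4064)/(9.61*m^4 + 8.556*m^3 + 33.5244*m^2 + 14.076*m + 26.01)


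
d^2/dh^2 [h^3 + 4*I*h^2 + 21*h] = 6*h + 8*I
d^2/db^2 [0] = 0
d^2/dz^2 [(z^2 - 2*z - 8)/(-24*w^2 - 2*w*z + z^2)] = 2*(4*(w - z)^2*(-z^2 + 2*z + 8) - (24*w^2 + 2*w*z - z^2)^2 + (24*w^2 + 2*w*z - z^2)*(-z^2 + 2*z + 4*(w - z)*(z - 1) + 8))/(24*w^2 + 2*w*z - z^2)^3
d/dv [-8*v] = -8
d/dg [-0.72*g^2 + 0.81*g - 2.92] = 0.81 - 1.44*g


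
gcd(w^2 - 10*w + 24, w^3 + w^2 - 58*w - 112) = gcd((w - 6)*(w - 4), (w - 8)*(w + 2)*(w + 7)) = 1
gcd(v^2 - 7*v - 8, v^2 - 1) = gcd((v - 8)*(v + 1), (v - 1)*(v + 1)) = v + 1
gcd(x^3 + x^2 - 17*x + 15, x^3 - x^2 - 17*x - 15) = 1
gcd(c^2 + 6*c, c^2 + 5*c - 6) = c + 6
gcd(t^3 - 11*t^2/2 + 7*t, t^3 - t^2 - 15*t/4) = t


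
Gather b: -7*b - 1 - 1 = -7*b - 2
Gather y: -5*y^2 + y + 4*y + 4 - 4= -5*y^2 + 5*y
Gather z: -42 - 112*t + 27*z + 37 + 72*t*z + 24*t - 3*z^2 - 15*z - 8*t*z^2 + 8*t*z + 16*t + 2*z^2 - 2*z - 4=-72*t + z^2*(-8*t - 1) + z*(80*t + 10) - 9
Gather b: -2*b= -2*b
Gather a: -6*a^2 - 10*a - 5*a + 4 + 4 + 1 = -6*a^2 - 15*a + 9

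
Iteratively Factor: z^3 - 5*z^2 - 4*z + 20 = (z - 2)*(z^2 - 3*z - 10) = (z - 2)*(z + 2)*(z - 5)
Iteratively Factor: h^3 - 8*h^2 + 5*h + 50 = (h - 5)*(h^2 - 3*h - 10) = (h - 5)*(h + 2)*(h - 5)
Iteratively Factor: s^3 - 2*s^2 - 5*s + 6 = (s + 2)*(s^2 - 4*s + 3) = (s - 3)*(s + 2)*(s - 1)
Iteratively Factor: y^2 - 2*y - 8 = (y - 4)*(y + 2)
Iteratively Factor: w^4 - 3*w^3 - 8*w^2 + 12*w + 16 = (w + 1)*(w^3 - 4*w^2 - 4*w + 16) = (w - 2)*(w + 1)*(w^2 - 2*w - 8) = (w - 2)*(w + 1)*(w + 2)*(w - 4)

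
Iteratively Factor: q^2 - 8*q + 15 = (q - 3)*(q - 5)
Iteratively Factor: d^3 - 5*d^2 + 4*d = (d)*(d^2 - 5*d + 4) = d*(d - 1)*(d - 4)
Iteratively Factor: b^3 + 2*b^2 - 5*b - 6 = (b + 1)*(b^2 + b - 6) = (b + 1)*(b + 3)*(b - 2)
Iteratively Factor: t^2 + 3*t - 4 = (t - 1)*(t + 4)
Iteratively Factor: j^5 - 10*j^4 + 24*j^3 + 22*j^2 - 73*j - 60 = (j - 4)*(j^4 - 6*j^3 + 22*j + 15) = (j - 4)*(j + 1)*(j^3 - 7*j^2 + 7*j + 15) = (j - 5)*(j - 4)*(j + 1)*(j^2 - 2*j - 3) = (j - 5)*(j - 4)*(j - 3)*(j + 1)*(j + 1)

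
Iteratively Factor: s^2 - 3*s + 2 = (s - 1)*(s - 2)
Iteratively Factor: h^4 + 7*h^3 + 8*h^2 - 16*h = (h + 4)*(h^3 + 3*h^2 - 4*h) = (h + 4)^2*(h^2 - h) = (h - 1)*(h + 4)^2*(h)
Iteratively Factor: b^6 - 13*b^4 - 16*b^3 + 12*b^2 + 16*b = (b - 4)*(b^5 + 4*b^4 + 3*b^3 - 4*b^2 - 4*b) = (b - 4)*(b + 2)*(b^4 + 2*b^3 - b^2 - 2*b) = b*(b - 4)*(b + 2)*(b^3 + 2*b^2 - b - 2) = b*(b - 4)*(b + 1)*(b + 2)*(b^2 + b - 2) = b*(b - 4)*(b + 1)*(b + 2)^2*(b - 1)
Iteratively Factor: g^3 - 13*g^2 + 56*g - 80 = (g - 4)*(g^2 - 9*g + 20) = (g - 5)*(g - 4)*(g - 4)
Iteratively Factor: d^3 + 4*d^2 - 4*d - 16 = (d - 2)*(d^2 + 6*d + 8) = (d - 2)*(d + 4)*(d + 2)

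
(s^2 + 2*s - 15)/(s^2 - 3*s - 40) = (s - 3)/(s - 8)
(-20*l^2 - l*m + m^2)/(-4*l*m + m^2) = (20*l^2 + l*m - m^2)/(m*(4*l - m))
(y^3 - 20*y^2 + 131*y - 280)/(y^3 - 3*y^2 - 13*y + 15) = (y^2 - 15*y + 56)/(y^2 + 2*y - 3)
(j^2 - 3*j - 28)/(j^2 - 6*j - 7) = (j + 4)/(j + 1)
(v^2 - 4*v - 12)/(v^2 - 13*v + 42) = (v + 2)/(v - 7)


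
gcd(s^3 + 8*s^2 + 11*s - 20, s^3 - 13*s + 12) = s^2 + 3*s - 4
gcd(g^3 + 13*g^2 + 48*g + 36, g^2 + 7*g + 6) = g^2 + 7*g + 6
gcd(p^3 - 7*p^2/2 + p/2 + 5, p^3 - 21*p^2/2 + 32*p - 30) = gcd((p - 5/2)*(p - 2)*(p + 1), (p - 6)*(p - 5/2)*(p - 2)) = p^2 - 9*p/2 + 5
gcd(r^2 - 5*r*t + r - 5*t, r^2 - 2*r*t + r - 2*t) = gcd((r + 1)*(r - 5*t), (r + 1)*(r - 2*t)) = r + 1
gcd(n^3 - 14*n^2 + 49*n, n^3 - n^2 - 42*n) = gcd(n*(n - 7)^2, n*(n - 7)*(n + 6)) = n^2 - 7*n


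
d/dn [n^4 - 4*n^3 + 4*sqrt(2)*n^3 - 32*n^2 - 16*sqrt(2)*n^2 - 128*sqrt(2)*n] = 4*n^3 - 12*n^2 + 12*sqrt(2)*n^2 - 64*n - 32*sqrt(2)*n - 128*sqrt(2)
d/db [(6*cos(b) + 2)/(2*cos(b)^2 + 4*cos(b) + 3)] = 2*(6*cos(b)^2 + 4*cos(b) - 5)*sin(b)/(4*cos(b) + cos(2*b) + 4)^2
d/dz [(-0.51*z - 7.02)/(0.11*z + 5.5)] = (-0.223608*z - 11.1804)/(0.11*z + 5.5)^3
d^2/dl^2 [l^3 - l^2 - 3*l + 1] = 6*l - 2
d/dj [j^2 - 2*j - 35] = 2*j - 2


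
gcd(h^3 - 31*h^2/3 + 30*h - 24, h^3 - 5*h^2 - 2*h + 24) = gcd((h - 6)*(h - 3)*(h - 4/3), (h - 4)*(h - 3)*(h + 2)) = h - 3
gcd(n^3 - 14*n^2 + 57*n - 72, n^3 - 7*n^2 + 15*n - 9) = n^2 - 6*n + 9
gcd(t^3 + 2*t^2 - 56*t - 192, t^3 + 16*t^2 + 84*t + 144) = t^2 + 10*t + 24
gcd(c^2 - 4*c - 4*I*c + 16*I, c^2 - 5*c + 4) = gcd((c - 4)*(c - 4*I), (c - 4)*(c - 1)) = c - 4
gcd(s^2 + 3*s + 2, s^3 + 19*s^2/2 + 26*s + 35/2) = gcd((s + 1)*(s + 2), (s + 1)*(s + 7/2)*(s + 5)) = s + 1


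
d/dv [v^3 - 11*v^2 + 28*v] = 3*v^2 - 22*v + 28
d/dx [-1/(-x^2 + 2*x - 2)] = 2*(1 - x)/(x^2 - 2*x + 2)^2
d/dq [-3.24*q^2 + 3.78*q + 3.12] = 3.78 - 6.48*q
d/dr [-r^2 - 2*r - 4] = -2*r - 2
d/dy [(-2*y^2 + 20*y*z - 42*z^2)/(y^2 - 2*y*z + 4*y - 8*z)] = 4*((-y + 5*z)*(y^2 - 2*y*z + 4*y - 8*z) + (y - z + 2)*(y^2 - 10*y*z + 21*z^2))/(y^2 - 2*y*z + 4*y - 8*z)^2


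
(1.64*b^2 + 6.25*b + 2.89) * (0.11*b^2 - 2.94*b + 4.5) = 0.1804*b^4 - 4.1341*b^3 - 10.6771*b^2 + 19.6284*b + 13.005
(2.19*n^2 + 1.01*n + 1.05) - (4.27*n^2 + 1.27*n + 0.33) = -2.08*n^2 - 0.26*n + 0.72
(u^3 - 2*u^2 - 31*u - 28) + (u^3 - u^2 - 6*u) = 2*u^3 - 3*u^2 - 37*u - 28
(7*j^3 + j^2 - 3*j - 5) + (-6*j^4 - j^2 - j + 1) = -6*j^4 + 7*j^3 - 4*j - 4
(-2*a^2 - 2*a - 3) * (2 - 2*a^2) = 4*a^4 + 4*a^3 + 2*a^2 - 4*a - 6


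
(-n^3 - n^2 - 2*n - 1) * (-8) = 8*n^3 + 8*n^2 + 16*n + 8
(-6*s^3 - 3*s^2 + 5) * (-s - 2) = 6*s^4 + 15*s^3 + 6*s^2 - 5*s - 10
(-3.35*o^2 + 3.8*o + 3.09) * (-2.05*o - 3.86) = 6.8675*o^3 + 5.141*o^2 - 21.0025*o - 11.9274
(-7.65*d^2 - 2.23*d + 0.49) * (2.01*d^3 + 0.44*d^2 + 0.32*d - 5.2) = -15.3765*d^5 - 7.8483*d^4 - 2.4443*d^3 + 39.282*d^2 + 11.7528*d - 2.548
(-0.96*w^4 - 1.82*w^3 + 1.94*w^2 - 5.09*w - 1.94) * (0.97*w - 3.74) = -0.9312*w^5 + 1.825*w^4 + 8.6886*w^3 - 12.1929*w^2 + 17.1548*w + 7.2556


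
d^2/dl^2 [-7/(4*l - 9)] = -224/(4*l - 9)^3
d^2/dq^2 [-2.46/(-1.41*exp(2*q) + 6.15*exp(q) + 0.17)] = ((15.129 - 13.8744*exp(q))*(-1.41*exp(2*q) + 6.15*exp(q) + 0.17) - 2.46*(2.82*exp(q) - 6.15)*(5.64*exp(q) - 12.3)*exp(q))*exp(q)/(-1.41*exp(2*q) + 6.15*exp(q) + 0.17)^3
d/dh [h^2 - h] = 2*h - 1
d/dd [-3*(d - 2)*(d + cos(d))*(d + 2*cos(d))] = 3*(d - 2)*(d + cos(d))*(2*sin(d) - 1) + 3*(d - 2)*(d + 2*cos(d))*(sin(d) - 1) - 3*(d + cos(d))*(d + 2*cos(d))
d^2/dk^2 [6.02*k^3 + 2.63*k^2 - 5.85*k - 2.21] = 36.12*k + 5.26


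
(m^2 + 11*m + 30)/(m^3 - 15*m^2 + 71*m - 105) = (m^2 + 11*m + 30)/(m^3 - 15*m^2 + 71*m - 105)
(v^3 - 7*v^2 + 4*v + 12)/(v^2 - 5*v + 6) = (v^2 - 5*v - 6)/(v - 3)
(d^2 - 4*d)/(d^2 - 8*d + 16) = d/(d - 4)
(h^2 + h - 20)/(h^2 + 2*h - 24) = (h + 5)/(h + 6)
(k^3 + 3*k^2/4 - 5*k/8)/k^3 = 1 + 3/(4*k) - 5/(8*k^2)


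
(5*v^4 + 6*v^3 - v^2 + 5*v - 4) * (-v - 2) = -5*v^5 - 16*v^4 - 11*v^3 - 3*v^2 - 6*v + 8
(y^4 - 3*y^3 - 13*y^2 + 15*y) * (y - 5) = y^5 - 8*y^4 + 2*y^3 + 80*y^2 - 75*y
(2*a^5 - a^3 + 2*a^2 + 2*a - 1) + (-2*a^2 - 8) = 2*a^5 - a^3 + 2*a - 9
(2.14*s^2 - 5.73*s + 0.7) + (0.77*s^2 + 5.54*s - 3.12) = 2.91*s^2 - 0.19*s - 2.42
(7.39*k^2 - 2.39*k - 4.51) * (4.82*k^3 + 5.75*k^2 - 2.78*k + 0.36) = 35.6198*k^5 + 30.9727*k^4 - 56.0249*k^3 - 16.6279*k^2 + 11.6774*k - 1.6236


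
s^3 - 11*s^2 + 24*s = s*(s - 8)*(s - 3)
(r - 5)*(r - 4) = r^2 - 9*r + 20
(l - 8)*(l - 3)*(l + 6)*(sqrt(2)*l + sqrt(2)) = sqrt(2)*l^4 - 4*sqrt(2)*l^3 - 47*sqrt(2)*l^2 + 102*sqrt(2)*l + 144*sqrt(2)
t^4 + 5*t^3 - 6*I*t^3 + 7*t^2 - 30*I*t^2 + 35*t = t*(t + 5)*(t - 7*I)*(t + I)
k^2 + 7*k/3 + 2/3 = (k + 1/3)*(k + 2)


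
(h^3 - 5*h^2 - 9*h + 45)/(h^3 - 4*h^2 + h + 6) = (h^2 - 2*h - 15)/(h^2 - h - 2)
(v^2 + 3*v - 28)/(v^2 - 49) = (v - 4)/(v - 7)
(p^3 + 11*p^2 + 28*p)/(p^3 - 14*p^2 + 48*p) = (p^2 + 11*p + 28)/(p^2 - 14*p + 48)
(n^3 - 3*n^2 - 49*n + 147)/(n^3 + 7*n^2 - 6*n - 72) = (n^2 - 49)/(n^2 + 10*n + 24)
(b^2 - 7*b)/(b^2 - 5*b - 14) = b/(b + 2)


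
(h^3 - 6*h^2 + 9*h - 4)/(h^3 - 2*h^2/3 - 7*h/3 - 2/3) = 3*(-h^3 + 6*h^2 - 9*h + 4)/(-3*h^3 + 2*h^2 + 7*h + 2)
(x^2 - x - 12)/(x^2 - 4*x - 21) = (x - 4)/(x - 7)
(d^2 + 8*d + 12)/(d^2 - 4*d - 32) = (d^2 + 8*d + 12)/(d^2 - 4*d - 32)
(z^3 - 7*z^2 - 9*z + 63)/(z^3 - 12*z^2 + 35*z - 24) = (z^2 - 4*z - 21)/(z^2 - 9*z + 8)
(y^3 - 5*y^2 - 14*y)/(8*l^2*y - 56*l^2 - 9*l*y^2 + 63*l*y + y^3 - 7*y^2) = y*(y + 2)/(8*l^2 - 9*l*y + y^2)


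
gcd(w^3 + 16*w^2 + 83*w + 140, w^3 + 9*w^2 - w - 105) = w^2 + 12*w + 35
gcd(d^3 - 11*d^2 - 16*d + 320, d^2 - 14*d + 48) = d - 8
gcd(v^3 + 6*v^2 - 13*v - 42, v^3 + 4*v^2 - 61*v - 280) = v + 7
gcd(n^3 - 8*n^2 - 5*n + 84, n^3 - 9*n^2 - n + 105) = n^2 - 4*n - 21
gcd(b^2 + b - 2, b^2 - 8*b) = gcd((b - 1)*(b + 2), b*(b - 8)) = 1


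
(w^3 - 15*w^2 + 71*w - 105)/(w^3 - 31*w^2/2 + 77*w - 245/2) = 2*(w - 3)/(2*w - 7)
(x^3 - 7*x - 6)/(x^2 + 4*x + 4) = (x^2 - 2*x - 3)/(x + 2)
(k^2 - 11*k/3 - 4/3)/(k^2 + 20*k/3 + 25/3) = (3*k^2 - 11*k - 4)/(3*k^2 + 20*k + 25)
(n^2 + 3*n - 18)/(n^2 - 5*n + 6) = (n + 6)/(n - 2)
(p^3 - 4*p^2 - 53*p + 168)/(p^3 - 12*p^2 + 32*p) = (p^2 + 4*p - 21)/(p*(p - 4))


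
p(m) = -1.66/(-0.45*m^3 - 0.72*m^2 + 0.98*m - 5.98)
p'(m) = -1.66*(1.35*m^2 + 1.44*m - 0.98)/(-0.45*m^3 - 0.72*m^2 + 0.98*m - 5.98)^2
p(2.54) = 0.11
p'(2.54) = -0.08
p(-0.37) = 0.26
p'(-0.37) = 0.05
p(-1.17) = 0.22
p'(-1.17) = 0.02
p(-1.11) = 0.23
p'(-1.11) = 0.03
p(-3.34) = 3.20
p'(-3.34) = -57.27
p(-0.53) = 0.25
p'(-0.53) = 0.05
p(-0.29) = 0.26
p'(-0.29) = 0.05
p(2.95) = 0.08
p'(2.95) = -0.06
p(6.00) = 0.01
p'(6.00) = -0.01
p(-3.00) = 0.51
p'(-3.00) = -1.08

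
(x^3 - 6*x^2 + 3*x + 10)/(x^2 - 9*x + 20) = (x^2 - x - 2)/(x - 4)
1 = 1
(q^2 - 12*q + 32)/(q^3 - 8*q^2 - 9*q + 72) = (q - 4)/(q^2 - 9)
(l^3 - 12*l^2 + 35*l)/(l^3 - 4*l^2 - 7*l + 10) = l*(l - 7)/(l^2 + l - 2)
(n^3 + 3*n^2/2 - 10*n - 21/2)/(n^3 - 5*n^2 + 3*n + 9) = (n + 7/2)/(n - 3)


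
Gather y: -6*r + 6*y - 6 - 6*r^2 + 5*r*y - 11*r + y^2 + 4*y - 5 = -6*r^2 - 17*r + y^2 + y*(5*r + 10) - 11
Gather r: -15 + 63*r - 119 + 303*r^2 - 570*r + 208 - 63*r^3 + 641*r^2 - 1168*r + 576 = -63*r^3 + 944*r^2 - 1675*r + 650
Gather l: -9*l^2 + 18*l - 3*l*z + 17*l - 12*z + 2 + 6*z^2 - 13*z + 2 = -9*l^2 + l*(35 - 3*z) + 6*z^2 - 25*z + 4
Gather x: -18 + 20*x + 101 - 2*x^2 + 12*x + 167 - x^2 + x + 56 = -3*x^2 + 33*x + 306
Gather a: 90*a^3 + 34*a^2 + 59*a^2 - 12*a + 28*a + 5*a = 90*a^3 + 93*a^2 + 21*a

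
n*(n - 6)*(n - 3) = n^3 - 9*n^2 + 18*n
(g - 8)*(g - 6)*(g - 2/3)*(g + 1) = g^4 - 41*g^3/3 + 128*g^2/3 + 76*g/3 - 32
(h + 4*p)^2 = h^2 + 8*h*p + 16*p^2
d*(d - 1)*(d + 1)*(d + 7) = d^4 + 7*d^3 - d^2 - 7*d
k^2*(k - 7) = k^3 - 7*k^2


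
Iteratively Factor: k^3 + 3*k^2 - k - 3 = (k - 1)*(k^2 + 4*k + 3) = (k - 1)*(k + 3)*(k + 1)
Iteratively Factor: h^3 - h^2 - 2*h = (h - 2)*(h^2 + h) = (h - 2)*(h + 1)*(h)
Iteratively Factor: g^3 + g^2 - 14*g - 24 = (g - 4)*(g^2 + 5*g + 6) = (g - 4)*(g + 2)*(g + 3)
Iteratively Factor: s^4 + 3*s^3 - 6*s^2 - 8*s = (s)*(s^3 + 3*s^2 - 6*s - 8) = s*(s + 1)*(s^2 + 2*s - 8) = s*(s - 2)*(s + 1)*(s + 4)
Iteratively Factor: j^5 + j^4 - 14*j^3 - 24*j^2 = (j + 3)*(j^4 - 2*j^3 - 8*j^2) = (j - 4)*(j + 3)*(j^3 + 2*j^2) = (j - 4)*(j + 2)*(j + 3)*(j^2) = j*(j - 4)*(j + 2)*(j + 3)*(j)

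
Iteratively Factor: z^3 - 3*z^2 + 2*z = (z - 1)*(z^2 - 2*z) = z*(z - 1)*(z - 2)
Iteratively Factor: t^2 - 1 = (t - 1)*(t + 1)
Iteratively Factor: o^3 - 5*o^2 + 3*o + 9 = (o - 3)*(o^2 - 2*o - 3) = (o - 3)*(o + 1)*(o - 3)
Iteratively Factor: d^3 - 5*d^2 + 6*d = (d)*(d^2 - 5*d + 6) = d*(d - 2)*(d - 3)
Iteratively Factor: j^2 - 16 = (j + 4)*(j - 4)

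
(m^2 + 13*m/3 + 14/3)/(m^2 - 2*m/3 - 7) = (m + 2)/(m - 3)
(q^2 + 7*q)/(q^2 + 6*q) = (q + 7)/(q + 6)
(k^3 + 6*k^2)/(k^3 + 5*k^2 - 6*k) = k/(k - 1)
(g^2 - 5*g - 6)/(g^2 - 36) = (g + 1)/(g + 6)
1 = 1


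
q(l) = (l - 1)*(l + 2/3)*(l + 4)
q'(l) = (l - 1)*(l + 2/3) + (l - 1)*(l + 4) + (l + 2/3)*(l + 4)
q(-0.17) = -2.23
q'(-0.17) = -3.16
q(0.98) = -0.16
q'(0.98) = 8.07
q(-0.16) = -2.26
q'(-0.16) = -3.10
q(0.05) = -2.76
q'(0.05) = -1.63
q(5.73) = 294.39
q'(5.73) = 138.52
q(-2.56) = 9.71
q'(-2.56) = -1.11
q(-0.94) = 1.62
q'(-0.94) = -6.24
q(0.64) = -2.18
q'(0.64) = 3.92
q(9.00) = 1005.33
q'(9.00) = 307.00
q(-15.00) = -2522.67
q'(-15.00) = 563.00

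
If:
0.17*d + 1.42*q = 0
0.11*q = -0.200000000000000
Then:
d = 15.19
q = -1.82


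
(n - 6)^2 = n^2 - 12*n + 36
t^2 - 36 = (t - 6)*(t + 6)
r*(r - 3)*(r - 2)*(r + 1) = r^4 - 4*r^3 + r^2 + 6*r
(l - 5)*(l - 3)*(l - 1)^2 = l^4 - 10*l^3 + 32*l^2 - 38*l + 15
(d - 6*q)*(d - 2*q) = d^2 - 8*d*q + 12*q^2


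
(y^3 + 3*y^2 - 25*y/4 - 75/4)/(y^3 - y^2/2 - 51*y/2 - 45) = (y - 5/2)/(y - 6)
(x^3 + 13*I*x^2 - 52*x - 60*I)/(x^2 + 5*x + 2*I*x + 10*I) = (x^2 + 11*I*x - 30)/(x + 5)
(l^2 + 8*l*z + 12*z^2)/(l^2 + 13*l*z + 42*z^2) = (l + 2*z)/(l + 7*z)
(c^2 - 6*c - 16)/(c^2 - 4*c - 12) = (c - 8)/(c - 6)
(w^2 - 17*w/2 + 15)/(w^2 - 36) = (w - 5/2)/(w + 6)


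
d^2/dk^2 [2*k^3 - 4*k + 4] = 12*k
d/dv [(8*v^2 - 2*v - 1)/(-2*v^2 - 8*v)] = (-17*v^2 - v - 2)/(v^2*(v^2 + 8*v + 16))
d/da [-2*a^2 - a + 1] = -4*a - 1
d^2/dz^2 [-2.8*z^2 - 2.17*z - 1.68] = -5.60000000000000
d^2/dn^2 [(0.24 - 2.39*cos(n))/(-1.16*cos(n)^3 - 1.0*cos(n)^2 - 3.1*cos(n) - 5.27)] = (0.0293557901864055*(1 - cos(n)^2)^2*cos(3*n) + 0.161727467512592*(1 - cos(n)^2)^2 + 0.0888913976936109*sin(n)^6 - 0.16961123218812*cos(n)^7 - 0.0224948583803873*cos(n)^6 + 0.00490724475499257*cos(n)^5 + 0.022358853901895*cos(n)^3*cos(3*n) + 0.474960021300174*cos(n)^3 + 0.134621138822652*cos(n)^2*cos(3*n) + 0.375694046687939*cos(n)^2 + 0.125488485152268*cos(n)*cos(3*n) - 0.61435810849804*cos(n) - 0.0427482311861767*cos(3*n) - 0.575879312017752)/(0.185007974481659*cos(n)^3 + 0.159489633173844*cos(n)^2 + 0.494417862838915*cos(n) + 0.840510366826156)^3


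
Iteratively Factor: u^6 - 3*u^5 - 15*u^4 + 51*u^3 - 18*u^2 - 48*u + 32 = (u - 1)*(u^5 - 2*u^4 - 17*u^3 + 34*u^2 + 16*u - 32) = (u - 1)*(u + 1)*(u^4 - 3*u^3 - 14*u^2 + 48*u - 32) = (u - 2)*(u - 1)*(u + 1)*(u^3 - u^2 - 16*u + 16) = (u - 2)*(u - 1)*(u + 1)*(u + 4)*(u^2 - 5*u + 4) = (u - 4)*(u - 2)*(u - 1)*(u + 1)*(u + 4)*(u - 1)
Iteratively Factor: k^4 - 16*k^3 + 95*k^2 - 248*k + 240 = (k - 3)*(k^3 - 13*k^2 + 56*k - 80) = (k - 4)*(k - 3)*(k^2 - 9*k + 20) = (k - 5)*(k - 4)*(k - 3)*(k - 4)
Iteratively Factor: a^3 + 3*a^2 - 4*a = (a + 4)*(a^2 - a) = a*(a + 4)*(a - 1)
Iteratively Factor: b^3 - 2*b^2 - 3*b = (b)*(b^2 - 2*b - 3) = b*(b - 3)*(b + 1)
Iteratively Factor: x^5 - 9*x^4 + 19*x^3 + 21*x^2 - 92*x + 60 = (x - 3)*(x^4 - 6*x^3 + x^2 + 24*x - 20) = (x - 3)*(x - 1)*(x^3 - 5*x^2 - 4*x + 20) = (x - 3)*(x - 2)*(x - 1)*(x^2 - 3*x - 10) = (x - 5)*(x - 3)*(x - 2)*(x - 1)*(x + 2)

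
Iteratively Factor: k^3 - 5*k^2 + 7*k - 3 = (k - 3)*(k^2 - 2*k + 1) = (k - 3)*(k - 1)*(k - 1)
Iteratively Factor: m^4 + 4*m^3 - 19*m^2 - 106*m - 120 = (m + 3)*(m^3 + m^2 - 22*m - 40) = (m - 5)*(m + 3)*(m^2 + 6*m + 8) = (m - 5)*(m + 2)*(m + 3)*(m + 4)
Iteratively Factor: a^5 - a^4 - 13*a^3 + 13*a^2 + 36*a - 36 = (a + 2)*(a^4 - 3*a^3 - 7*a^2 + 27*a - 18) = (a - 1)*(a + 2)*(a^3 - 2*a^2 - 9*a + 18) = (a - 3)*(a - 1)*(a + 2)*(a^2 + a - 6) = (a - 3)*(a - 1)*(a + 2)*(a + 3)*(a - 2)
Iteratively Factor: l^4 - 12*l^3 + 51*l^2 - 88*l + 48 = (l - 4)*(l^3 - 8*l^2 + 19*l - 12) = (l - 4)*(l - 3)*(l^2 - 5*l + 4) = (l - 4)*(l - 3)*(l - 1)*(l - 4)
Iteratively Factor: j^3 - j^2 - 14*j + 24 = (j + 4)*(j^2 - 5*j + 6) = (j - 3)*(j + 4)*(j - 2)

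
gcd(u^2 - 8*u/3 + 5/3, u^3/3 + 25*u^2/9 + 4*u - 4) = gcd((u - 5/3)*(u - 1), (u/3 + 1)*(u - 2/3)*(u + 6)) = 1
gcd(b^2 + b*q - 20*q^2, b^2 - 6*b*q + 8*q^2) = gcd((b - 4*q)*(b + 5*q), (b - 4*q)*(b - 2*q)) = -b + 4*q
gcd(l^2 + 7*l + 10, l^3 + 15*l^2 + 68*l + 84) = l + 2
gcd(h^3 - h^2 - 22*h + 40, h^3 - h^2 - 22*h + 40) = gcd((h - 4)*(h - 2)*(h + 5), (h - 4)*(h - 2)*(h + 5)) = h^3 - h^2 - 22*h + 40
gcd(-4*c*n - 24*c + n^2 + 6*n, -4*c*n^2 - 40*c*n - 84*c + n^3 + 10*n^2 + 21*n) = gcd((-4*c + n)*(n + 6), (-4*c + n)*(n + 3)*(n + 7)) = 4*c - n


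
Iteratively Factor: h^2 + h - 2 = (h - 1)*(h + 2)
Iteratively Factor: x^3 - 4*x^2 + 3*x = (x - 1)*(x^2 - 3*x) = x*(x - 1)*(x - 3)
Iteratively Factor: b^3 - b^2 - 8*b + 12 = (b - 2)*(b^2 + b - 6) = (b - 2)*(b + 3)*(b - 2)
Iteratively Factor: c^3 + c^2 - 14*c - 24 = (c - 4)*(c^2 + 5*c + 6) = (c - 4)*(c + 3)*(c + 2)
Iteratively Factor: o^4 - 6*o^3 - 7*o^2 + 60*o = (o)*(o^3 - 6*o^2 - 7*o + 60) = o*(o - 5)*(o^2 - o - 12) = o*(o - 5)*(o + 3)*(o - 4)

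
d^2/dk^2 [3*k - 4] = 0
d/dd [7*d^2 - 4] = 14*d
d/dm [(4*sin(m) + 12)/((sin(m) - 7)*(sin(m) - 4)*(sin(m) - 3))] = 4*(-2*sin(m)^3 + 5*sin(m)^2 + 84*sin(m) - 267)*cos(m)/((sin(m) - 7)^2*(sin(m) - 4)^2*(sin(m) - 3)^2)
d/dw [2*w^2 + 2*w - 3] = 4*w + 2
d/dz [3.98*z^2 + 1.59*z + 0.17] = 7.96*z + 1.59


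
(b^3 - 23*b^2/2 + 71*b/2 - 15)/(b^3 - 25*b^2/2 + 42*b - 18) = (b - 5)/(b - 6)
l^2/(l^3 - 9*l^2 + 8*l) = l/(l^2 - 9*l + 8)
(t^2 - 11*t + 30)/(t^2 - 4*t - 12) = (t - 5)/(t + 2)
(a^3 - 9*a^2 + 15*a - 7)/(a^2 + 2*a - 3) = (a^2 - 8*a + 7)/(a + 3)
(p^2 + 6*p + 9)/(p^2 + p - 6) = (p + 3)/(p - 2)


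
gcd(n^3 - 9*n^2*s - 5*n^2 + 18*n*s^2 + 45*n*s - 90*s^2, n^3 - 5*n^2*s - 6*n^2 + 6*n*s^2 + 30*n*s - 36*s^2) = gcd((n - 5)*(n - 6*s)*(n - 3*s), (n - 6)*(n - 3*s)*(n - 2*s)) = -n + 3*s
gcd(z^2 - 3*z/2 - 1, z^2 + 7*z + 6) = 1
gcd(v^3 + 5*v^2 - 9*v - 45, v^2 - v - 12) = v + 3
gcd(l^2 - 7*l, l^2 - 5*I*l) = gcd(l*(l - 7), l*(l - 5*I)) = l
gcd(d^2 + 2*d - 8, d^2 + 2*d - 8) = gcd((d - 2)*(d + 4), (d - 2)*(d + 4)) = d^2 + 2*d - 8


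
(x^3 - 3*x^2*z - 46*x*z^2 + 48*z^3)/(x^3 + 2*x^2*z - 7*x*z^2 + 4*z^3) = (x^2 - 2*x*z - 48*z^2)/(x^2 + 3*x*z - 4*z^2)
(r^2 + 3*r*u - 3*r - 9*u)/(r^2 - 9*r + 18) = (r + 3*u)/(r - 6)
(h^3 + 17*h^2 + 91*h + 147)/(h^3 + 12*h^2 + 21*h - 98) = (h + 3)/(h - 2)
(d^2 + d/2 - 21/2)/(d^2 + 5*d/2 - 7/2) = (d - 3)/(d - 1)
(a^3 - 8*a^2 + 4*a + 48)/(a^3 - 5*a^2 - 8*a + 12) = (a - 4)/(a - 1)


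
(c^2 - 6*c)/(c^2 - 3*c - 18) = c/(c + 3)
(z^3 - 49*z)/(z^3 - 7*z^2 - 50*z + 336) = z*(z - 7)/(z^2 - 14*z + 48)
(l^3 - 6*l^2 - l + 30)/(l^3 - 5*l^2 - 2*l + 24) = (l - 5)/(l - 4)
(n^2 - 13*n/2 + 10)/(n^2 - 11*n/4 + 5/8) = 4*(n - 4)/(4*n - 1)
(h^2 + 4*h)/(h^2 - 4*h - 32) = h/(h - 8)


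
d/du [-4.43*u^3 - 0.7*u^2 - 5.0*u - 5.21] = -13.29*u^2 - 1.4*u - 5.0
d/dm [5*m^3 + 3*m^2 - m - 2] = 15*m^2 + 6*m - 1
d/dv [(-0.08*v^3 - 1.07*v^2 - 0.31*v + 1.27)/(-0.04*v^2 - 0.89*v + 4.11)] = (0.0032*v^4 + 0.1424*v^3 - 0.0465000000000001*v^2 - 8.6938*v - 0.1438)/(0.0016*v^4 + 0.0712*v^3 + 0.4633*v^2 - 7.3158*v + 16.8921)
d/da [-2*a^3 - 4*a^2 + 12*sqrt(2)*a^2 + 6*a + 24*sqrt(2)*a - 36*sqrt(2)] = -6*a^2 - 8*a + 24*sqrt(2)*a + 6 + 24*sqrt(2)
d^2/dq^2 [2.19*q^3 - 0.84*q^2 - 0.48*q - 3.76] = 13.14*q - 1.68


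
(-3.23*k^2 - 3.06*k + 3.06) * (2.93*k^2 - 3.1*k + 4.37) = -9.4639*k^4 + 1.0472*k^3 + 4.3367*k^2 - 22.8582*k + 13.3722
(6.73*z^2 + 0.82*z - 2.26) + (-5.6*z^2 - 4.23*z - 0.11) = 1.13*z^2 - 3.41*z - 2.37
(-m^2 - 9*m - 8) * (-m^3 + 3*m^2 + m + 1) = m^5 + 6*m^4 - 20*m^3 - 34*m^2 - 17*m - 8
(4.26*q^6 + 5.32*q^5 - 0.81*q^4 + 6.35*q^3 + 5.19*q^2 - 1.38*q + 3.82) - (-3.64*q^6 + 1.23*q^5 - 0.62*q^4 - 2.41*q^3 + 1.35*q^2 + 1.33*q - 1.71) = 7.9*q^6 + 4.09*q^5 - 0.19*q^4 + 8.76*q^3 + 3.84*q^2 - 2.71*q + 5.53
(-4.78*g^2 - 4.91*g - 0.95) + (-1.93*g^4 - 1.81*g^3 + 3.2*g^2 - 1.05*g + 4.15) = -1.93*g^4 - 1.81*g^3 - 1.58*g^2 - 5.96*g + 3.2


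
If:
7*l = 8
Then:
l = 8/7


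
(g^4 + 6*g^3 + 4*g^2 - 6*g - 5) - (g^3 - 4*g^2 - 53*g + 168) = g^4 + 5*g^3 + 8*g^2 + 47*g - 173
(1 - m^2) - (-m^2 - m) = m + 1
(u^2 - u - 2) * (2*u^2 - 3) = 2*u^4 - 2*u^3 - 7*u^2 + 3*u + 6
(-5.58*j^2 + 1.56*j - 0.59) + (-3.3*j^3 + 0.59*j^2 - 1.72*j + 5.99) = -3.3*j^3 - 4.99*j^2 - 0.16*j + 5.4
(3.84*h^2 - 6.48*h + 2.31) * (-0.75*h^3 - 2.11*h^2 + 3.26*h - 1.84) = -2.88*h^5 - 3.2424*h^4 + 24.4587*h^3 - 33.0645*h^2 + 19.4538*h - 4.2504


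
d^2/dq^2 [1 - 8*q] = 0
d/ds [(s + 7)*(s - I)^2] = (s - I)*(3*s + 14 - I)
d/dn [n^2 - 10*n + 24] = 2*n - 10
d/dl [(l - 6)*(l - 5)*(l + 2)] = 3*l^2 - 18*l + 8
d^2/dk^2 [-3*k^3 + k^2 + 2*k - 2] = 2 - 18*k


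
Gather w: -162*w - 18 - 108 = -162*w - 126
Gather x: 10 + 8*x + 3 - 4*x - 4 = 4*x + 9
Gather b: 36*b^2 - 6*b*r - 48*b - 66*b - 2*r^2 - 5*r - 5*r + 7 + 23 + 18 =36*b^2 + b*(-6*r - 114) - 2*r^2 - 10*r + 48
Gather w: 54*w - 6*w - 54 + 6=48*w - 48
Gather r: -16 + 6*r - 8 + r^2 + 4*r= r^2 + 10*r - 24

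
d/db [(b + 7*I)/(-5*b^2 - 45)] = (-b^2 + 2*b*(b + 7*I) - 9)/(5*(b^2 + 9)^2)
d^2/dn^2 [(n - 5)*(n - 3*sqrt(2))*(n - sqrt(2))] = 6*n - 8*sqrt(2) - 10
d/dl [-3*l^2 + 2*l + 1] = 2 - 6*l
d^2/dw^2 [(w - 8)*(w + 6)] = 2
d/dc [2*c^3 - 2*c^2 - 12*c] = 6*c^2 - 4*c - 12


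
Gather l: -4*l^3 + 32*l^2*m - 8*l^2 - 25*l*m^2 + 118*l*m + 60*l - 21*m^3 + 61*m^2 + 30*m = -4*l^3 + l^2*(32*m - 8) + l*(-25*m^2 + 118*m + 60) - 21*m^3 + 61*m^2 + 30*m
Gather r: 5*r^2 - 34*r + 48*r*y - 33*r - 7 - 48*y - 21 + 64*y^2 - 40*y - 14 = 5*r^2 + r*(48*y - 67) + 64*y^2 - 88*y - 42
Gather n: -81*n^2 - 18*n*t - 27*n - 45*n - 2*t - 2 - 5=-81*n^2 + n*(-18*t - 72) - 2*t - 7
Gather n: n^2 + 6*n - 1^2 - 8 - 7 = n^2 + 6*n - 16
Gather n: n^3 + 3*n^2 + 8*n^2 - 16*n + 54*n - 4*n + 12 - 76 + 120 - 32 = n^3 + 11*n^2 + 34*n + 24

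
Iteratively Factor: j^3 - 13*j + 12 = (j - 1)*(j^2 + j - 12) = (j - 1)*(j + 4)*(j - 3)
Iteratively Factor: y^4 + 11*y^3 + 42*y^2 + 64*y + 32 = (y + 4)*(y^3 + 7*y^2 + 14*y + 8) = (y + 2)*(y + 4)*(y^2 + 5*y + 4) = (y + 2)*(y + 4)^2*(y + 1)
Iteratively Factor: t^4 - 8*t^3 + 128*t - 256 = (t - 4)*(t^3 - 4*t^2 - 16*t + 64) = (t - 4)*(t + 4)*(t^2 - 8*t + 16) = (t - 4)^2*(t + 4)*(t - 4)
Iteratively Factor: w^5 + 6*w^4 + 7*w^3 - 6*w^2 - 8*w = (w)*(w^4 + 6*w^3 + 7*w^2 - 6*w - 8) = w*(w - 1)*(w^3 + 7*w^2 + 14*w + 8) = w*(w - 1)*(w + 1)*(w^2 + 6*w + 8) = w*(w - 1)*(w + 1)*(w + 2)*(w + 4)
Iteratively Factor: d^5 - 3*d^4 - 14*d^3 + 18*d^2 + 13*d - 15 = (d - 1)*(d^4 - 2*d^3 - 16*d^2 + 2*d + 15) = (d - 1)^2*(d^3 - d^2 - 17*d - 15) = (d - 1)^2*(d + 3)*(d^2 - 4*d - 5) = (d - 1)^2*(d + 1)*(d + 3)*(d - 5)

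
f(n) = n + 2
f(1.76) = 3.76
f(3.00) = 5.00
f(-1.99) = 0.01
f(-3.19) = -1.19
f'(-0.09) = 1.00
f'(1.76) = 1.00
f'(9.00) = 1.00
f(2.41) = 4.41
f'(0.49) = 1.00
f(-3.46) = -1.46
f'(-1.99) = 1.00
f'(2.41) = 1.00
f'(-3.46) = 1.00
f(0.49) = 2.49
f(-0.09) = 1.91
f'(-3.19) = 1.00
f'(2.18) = 1.00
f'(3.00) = 1.00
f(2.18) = 4.18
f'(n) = 1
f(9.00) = 11.00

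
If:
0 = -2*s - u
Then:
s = -u/2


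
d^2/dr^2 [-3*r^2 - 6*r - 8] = -6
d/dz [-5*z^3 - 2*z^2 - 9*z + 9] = -15*z^2 - 4*z - 9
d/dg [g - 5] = 1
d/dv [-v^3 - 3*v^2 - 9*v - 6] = -3*v^2 - 6*v - 9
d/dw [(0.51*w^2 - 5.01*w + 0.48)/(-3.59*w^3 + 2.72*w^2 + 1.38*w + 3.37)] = (1.8309*w^4 - 35.9718*w^3 + 19.5006*w^2 + 0.8262*w - 17.5461)/(12.8881*w^6 - 19.5296*w^5 - 2.51*w^4 - 16.6894*w^3 + 20.2372*w^2 + 9.3012*w + 11.3569)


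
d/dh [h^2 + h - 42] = 2*h + 1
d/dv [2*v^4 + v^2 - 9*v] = 8*v^3 + 2*v - 9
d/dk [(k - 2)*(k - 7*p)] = 2*k - 7*p - 2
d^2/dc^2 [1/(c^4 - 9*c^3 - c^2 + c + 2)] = 2*((-6*c^2 + 27*c + 1)*(c^4 - 9*c^3 - c^2 + c + 2) + (4*c^3 - 27*c^2 - 2*c + 1)^2)/(c^4 - 9*c^3 - c^2 + c + 2)^3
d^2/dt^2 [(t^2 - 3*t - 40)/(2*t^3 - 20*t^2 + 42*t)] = (t^6 - 9*t^5 - 213*t^4 + 3173*t^3 - 14520*t^2 + 25200*t - 17640)/(t^3*(t^6 - 30*t^5 + 363*t^4 - 2260*t^3 + 7623*t^2 - 13230*t + 9261))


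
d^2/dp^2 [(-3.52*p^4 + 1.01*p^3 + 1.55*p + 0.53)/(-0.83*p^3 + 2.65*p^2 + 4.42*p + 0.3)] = (-3.5527136788005e-15*p^8 + 2.8421709430404e-14*p^7 + 70.822354*p^6 + 223.998954*p^5 + 442.455234*p^4 + 22.332042*p^3 - 19.530762*p^2 - 31.19106*p - 15.755284)/(0.571787*p^9 - 5.476755*p^8 + 8.351211*p^7 + 39.101105*p^6 - 40.513614*p^5 - 155.03115*p^4 - 107.210188*p^3 - 18.29826*p^2 - 1.1934*p - 0.027)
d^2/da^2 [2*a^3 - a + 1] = 12*a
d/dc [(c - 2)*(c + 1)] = 2*c - 1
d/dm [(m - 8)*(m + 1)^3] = (m + 1)^2*(4*m - 23)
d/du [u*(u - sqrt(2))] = 2*u - sqrt(2)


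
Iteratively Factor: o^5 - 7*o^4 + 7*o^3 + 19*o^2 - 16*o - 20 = (o - 2)*(o^4 - 5*o^3 - 3*o^2 + 13*o + 10) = (o - 2)*(o + 1)*(o^3 - 6*o^2 + 3*o + 10) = (o - 5)*(o - 2)*(o + 1)*(o^2 - o - 2) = (o - 5)*(o - 2)*(o + 1)^2*(o - 2)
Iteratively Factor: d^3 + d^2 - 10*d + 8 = (d - 1)*(d^2 + 2*d - 8) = (d - 2)*(d - 1)*(d + 4)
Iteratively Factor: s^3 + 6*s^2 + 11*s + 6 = (s + 2)*(s^2 + 4*s + 3) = (s + 2)*(s + 3)*(s + 1)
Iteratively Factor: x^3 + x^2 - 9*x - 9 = (x - 3)*(x^2 + 4*x + 3) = (x - 3)*(x + 1)*(x + 3)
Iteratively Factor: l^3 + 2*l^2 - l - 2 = (l + 1)*(l^2 + l - 2) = (l + 1)*(l + 2)*(l - 1)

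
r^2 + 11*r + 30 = (r + 5)*(r + 6)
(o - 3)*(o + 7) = o^2 + 4*o - 21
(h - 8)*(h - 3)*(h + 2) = h^3 - 9*h^2 + 2*h + 48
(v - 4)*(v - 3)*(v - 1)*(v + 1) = v^4 - 7*v^3 + 11*v^2 + 7*v - 12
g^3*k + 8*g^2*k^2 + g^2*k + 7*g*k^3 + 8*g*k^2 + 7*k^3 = (g + k)*(g + 7*k)*(g*k + k)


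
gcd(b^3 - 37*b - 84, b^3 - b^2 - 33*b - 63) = b^2 - 4*b - 21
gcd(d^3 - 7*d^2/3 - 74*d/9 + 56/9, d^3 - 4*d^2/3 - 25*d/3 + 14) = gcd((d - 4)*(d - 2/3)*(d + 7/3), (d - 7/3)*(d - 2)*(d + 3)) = 1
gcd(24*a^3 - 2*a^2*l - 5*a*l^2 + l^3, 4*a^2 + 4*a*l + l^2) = 2*a + l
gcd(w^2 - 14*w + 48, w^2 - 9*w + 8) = w - 8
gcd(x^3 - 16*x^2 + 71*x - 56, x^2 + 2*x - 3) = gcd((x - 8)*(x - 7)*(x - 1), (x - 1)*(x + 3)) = x - 1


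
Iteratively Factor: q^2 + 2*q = (q + 2)*(q)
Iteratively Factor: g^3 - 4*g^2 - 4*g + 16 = (g + 2)*(g^2 - 6*g + 8) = (g - 4)*(g + 2)*(g - 2)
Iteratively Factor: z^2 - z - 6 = (z - 3)*(z + 2)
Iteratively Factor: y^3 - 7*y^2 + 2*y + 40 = (y - 5)*(y^2 - 2*y - 8) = (y - 5)*(y - 4)*(y + 2)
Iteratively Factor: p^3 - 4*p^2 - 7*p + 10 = (p - 1)*(p^2 - 3*p - 10) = (p - 5)*(p - 1)*(p + 2)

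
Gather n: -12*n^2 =-12*n^2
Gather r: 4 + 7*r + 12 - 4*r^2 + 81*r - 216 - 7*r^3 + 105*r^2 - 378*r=-7*r^3 + 101*r^2 - 290*r - 200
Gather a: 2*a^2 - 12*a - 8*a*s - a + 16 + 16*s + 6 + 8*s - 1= 2*a^2 + a*(-8*s - 13) + 24*s + 21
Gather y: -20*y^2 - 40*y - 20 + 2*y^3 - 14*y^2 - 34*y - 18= 2*y^3 - 34*y^2 - 74*y - 38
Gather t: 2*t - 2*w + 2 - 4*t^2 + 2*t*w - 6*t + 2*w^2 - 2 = -4*t^2 + t*(2*w - 4) + 2*w^2 - 2*w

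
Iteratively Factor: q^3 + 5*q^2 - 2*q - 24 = (q - 2)*(q^2 + 7*q + 12) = (q - 2)*(q + 3)*(q + 4)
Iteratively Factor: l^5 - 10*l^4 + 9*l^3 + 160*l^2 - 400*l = (l - 4)*(l^4 - 6*l^3 - 15*l^2 + 100*l) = l*(l - 4)*(l^3 - 6*l^2 - 15*l + 100) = l*(l - 5)*(l - 4)*(l^2 - l - 20) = l*(l - 5)*(l - 4)*(l + 4)*(l - 5)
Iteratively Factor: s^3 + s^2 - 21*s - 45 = (s - 5)*(s^2 + 6*s + 9) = (s - 5)*(s + 3)*(s + 3)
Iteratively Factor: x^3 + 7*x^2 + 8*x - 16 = (x + 4)*(x^2 + 3*x - 4) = (x - 1)*(x + 4)*(x + 4)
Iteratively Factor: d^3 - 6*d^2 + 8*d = (d)*(d^2 - 6*d + 8) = d*(d - 4)*(d - 2)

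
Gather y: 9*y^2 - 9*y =9*y^2 - 9*y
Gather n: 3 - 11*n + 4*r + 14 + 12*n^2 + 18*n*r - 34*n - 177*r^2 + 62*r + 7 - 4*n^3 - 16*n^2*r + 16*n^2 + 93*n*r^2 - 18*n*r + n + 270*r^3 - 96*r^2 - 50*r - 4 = -4*n^3 + n^2*(28 - 16*r) + n*(93*r^2 - 44) + 270*r^3 - 273*r^2 + 16*r + 20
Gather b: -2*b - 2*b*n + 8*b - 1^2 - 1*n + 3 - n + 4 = b*(6 - 2*n) - 2*n + 6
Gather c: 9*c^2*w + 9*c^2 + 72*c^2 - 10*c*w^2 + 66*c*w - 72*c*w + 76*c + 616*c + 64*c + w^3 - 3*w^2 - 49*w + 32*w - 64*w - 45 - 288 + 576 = c^2*(9*w + 81) + c*(-10*w^2 - 6*w + 756) + w^3 - 3*w^2 - 81*w + 243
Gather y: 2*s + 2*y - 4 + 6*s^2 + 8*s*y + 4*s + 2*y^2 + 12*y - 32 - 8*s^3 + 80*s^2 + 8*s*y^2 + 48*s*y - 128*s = -8*s^3 + 86*s^2 - 122*s + y^2*(8*s + 2) + y*(56*s + 14) - 36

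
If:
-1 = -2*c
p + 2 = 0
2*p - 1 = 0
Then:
No Solution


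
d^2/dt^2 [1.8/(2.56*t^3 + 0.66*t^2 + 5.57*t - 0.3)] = (-(27.648*t + 2.376)*(2.56*t^3 + 0.66*t^2 + 5.57*t - 0.3) + 1.8*(7.68*t^2 + 1.32*t + 5.57)*(15.36*t^2 + 2.64*t + 11.14))/(2.56*t^3 + 0.66*t^2 + 5.57*t - 0.3)^3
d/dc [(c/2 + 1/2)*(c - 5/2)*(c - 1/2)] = 3*c^2/2 - 2*c - 7/8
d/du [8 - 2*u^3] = -6*u^2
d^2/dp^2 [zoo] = 0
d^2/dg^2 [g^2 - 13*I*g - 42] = 2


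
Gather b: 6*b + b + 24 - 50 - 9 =7*b - 35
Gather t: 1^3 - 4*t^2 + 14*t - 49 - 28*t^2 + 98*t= -32*t^2 + 112*t - 48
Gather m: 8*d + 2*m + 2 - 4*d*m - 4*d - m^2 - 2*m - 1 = -4*d*m + 4*d - m^2 + 1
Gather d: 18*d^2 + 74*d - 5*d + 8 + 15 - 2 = 18*d^2 + 69*d + 21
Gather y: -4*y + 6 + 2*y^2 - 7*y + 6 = 2*y^2 - 11*y + 12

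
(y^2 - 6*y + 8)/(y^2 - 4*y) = (y - 2)/y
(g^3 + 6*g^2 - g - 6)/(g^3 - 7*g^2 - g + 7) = (g + 6)/(g - 7)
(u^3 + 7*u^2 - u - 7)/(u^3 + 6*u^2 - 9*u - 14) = (u - 1)/(u - 2)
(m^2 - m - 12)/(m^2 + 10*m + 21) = (m - 4)/(m + 7)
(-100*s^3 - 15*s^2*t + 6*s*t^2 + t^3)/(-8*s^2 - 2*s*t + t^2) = (25*s^2 + 10*s*t + t^2)/(2*s + t)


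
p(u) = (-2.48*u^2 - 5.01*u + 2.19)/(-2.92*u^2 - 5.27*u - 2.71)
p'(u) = (-4.96*u - 5.01)/(-2.92*u^2 - 5.27*u - 2.71) + (5.84*u + 5.27)*(-2.48*u^2 - 5.01*u + 2.19)/(-2.92*u^2 - 5.27*u - 2.71)^2 = (-1.5596*u^2 + 26.2312*u + 25.1184)/(8.5264*u^4 + 30.7768*u^3 + 43.5993*u^2 + 28.5634*u + 7.3441)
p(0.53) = 0.18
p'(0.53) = 0.96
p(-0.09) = -1.16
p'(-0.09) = 4.46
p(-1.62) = -2.07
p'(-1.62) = -6.37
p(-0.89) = -14.08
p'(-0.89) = 4.86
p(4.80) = 0.83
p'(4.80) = 0.01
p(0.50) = 0.15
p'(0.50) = 1.03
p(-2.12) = -0.36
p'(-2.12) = -1.73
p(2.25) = 0.74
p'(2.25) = 0.09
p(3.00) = 0.78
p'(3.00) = 0.04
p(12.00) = 0.85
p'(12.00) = 0.00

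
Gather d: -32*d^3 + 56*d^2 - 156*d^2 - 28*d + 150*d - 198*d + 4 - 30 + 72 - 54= -32*d^3 - 100*d^2 - 76*d - 8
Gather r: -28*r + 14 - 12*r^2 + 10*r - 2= -12*r^2 - 18*r + 12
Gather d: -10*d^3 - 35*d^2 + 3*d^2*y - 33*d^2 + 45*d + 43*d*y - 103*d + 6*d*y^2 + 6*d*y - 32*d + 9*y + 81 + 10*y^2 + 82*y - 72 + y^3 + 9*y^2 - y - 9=-10*d^3 + d^2*(3*y - 68) + d*(6*y^2 + 49*y - 90) + y^3 + 19*y^2 + 90*y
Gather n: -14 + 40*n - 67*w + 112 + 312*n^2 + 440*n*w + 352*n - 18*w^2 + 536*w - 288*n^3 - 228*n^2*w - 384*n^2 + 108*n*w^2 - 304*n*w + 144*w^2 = -288*n^3 + n^2*(-228*w - 72) + n*(108*w^2 + 136*w + 392) + 126*w^2 + 469*w + 98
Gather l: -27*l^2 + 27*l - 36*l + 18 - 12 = -27*l^2 - 9*l + 6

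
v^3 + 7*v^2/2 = v^2*(v + 7/2)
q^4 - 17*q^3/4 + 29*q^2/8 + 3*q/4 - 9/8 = (q - 3)*(q - 1)*(q - 3/4)*(q + 1/2)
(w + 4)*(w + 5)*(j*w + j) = j*w^3 + 10*j*w^2 + 29*j*w + 20*j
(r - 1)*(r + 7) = r^2 + 6*r - 7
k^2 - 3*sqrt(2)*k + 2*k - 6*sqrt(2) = (k + 2)*(k - 3*sqrt(2))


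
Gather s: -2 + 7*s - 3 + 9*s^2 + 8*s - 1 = 9*s^2 + 15*s - 6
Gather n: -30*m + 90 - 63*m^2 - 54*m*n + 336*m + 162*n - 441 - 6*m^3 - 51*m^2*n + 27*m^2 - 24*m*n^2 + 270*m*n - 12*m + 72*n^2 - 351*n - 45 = -6*m^3 - 36*m^2 + 294*m + n^2*(72 - 24*m) + n*(-51*m^2 + 216*m - 189) - 396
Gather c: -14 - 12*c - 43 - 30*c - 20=-42*c - 77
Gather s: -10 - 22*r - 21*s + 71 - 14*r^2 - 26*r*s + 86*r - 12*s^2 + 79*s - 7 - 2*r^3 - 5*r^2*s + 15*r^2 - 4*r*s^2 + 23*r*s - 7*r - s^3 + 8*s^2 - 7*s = -2*r^3 + r^2 + 57*r - s^3 + s^2*(-4*r - 4) + s*(-5*r^2 - 3*r + 51) + 54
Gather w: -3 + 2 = -1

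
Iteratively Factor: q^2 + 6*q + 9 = (q + 3)*(q + 3)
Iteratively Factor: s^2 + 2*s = (s + 2)*(s)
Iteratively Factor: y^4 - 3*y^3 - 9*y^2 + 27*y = (y - 3)*(y^3 - 9*y) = (y - 3)^2*(y^2 + 3*y) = (y - 3)^2*(y + 3)*(y)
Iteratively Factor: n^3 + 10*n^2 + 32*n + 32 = (n + 4)*(n^2 + 6*n + 8) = (n + 2)*(n + 4)*(n + 4)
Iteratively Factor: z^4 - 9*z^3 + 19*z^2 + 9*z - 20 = (z - 1)*(z^3 - 8*z^2 + 11*z + 20) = (z - 5)*(z - 1)*(z^2 - 3*z - 4) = (z - 5)*(z - 4)*(z - 1)*(z + 1)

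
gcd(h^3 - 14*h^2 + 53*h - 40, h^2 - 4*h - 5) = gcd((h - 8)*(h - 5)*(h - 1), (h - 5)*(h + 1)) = h - 5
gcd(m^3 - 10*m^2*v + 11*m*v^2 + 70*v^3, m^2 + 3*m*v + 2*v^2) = m + 2*v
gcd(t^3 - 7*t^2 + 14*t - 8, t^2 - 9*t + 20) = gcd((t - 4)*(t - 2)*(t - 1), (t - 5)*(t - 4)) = t - 4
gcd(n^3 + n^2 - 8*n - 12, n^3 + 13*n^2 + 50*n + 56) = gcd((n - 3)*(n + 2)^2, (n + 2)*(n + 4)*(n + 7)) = n + 2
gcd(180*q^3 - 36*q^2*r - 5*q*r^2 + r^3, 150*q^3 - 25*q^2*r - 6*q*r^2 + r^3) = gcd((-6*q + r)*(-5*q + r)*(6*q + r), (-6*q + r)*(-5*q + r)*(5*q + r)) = 30*q^2 - 11*q*r + r^2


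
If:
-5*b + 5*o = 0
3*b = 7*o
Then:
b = 0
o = 0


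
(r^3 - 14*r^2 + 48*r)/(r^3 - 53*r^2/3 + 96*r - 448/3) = 3*r*(r - 6)/(3*r^2 - 29*r + 56)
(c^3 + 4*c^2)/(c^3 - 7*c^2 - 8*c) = c*(c + 4)/(c^2 - 7*c - 8)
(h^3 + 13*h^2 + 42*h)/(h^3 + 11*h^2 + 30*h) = (h + 7)/(h + 5)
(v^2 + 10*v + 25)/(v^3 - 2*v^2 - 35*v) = (v + 5)/(v*(v - 7))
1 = 1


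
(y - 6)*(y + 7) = y^2 + y - 42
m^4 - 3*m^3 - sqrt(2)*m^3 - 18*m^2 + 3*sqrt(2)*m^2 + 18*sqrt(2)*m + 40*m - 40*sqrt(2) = (m - 5)*(m - 2)*(m + 4)*(m - sqrt(2))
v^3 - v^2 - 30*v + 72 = (v - 4)*(v - 3)*(v + 6)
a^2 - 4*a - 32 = (a - 8)*(a + 4)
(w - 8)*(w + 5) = w^2 - 3*w - 40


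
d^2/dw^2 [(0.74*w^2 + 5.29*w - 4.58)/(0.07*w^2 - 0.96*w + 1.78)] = (0.151298*w^3 - 0.687876*w^2 - 2.108148*w + 15.467816)/(0.000343*w^6 - 0.014112*w^5 + 0.219702*w^4 - 1.602432*w^3 + 5.586708*w^2 - 9.124992*w + 5.639752)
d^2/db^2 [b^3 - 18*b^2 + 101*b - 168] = 6*b - 36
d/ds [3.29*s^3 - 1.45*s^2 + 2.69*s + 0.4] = 9.87*s^2 - 2.9*s + 2.69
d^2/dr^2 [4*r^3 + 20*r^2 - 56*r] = 24*r + 40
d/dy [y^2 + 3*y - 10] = 2*y + 3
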